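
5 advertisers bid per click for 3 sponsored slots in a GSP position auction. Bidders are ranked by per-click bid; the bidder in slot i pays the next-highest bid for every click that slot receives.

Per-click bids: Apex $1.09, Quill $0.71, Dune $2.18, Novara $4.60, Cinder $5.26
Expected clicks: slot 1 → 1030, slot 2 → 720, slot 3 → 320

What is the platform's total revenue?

Ranked by bid: $5.26 (Cinder) > $4.60 (Novara) > $2.18 (Dune) > $1.09 (Apex) > …
Slot 1: Cinder pays $4.60 × 1030 = $4738.00
Slot 2: Novara pays $2.18 × 720 = $1569.60
Slot 3: Dune pays $1.09 × 320 = $348.80
Total = $6656.40

Total revenue: $6656.40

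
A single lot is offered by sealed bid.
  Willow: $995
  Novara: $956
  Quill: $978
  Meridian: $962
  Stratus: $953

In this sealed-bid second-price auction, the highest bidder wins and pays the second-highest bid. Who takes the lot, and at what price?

Sealed-bid second-price auction: the highest bidder wins and pays the second-highest bid.
Bids in order: 995 (Willow) > 978 (Quill) > 962 (Meridian) > 956 (Novara) > 953 (Stratus)
Willow wins with the highest bid; price is set by the runner-up at $978.

Willow pays $978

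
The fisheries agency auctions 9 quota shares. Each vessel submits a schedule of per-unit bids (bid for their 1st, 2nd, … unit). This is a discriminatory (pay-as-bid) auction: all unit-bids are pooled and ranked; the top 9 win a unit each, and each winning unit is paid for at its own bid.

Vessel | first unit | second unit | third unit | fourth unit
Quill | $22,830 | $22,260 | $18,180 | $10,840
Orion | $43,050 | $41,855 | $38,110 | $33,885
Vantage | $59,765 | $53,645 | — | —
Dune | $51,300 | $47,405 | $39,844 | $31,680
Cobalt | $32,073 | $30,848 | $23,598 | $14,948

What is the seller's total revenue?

Pooled unit-bids ranked (top 9): 59,765 (Vantage-1), 53,645 (Vantage-2), 51,300 (Dune-1), 47,405 (Dune-2), 43,050 (Orion-1), 41,855 (Orion-2), 39,844 (Dune-3), 38,110 (Orion-3), 33,885 (Orion-4)
Next rejected bid: $32,073 (not a price — pay-as-bid).
Each winning unit pays its own bid.
Revenue = 59,765 + 53,645 + 51,300 + 47,405 + 43,050 + 41,855 + 39,844 + 38,110 + 33,885 = $408,859.

Total revenue: $408,859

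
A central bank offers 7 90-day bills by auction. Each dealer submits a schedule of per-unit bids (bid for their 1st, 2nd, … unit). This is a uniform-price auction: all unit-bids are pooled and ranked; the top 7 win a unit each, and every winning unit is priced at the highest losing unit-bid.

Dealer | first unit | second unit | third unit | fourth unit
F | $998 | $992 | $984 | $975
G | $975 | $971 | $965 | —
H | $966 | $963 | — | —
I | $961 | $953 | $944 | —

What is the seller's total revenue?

Pooled unit-bids ranked (top 7): 998 (F-1), 992 (F-2), 984 (F-3), 975 (F-4), 975 (G-1), 971 (G-2), 966 (H-1)
Highest rejected unit-bid = $965.
Allocation: F 4, G 2, H 1. Every unit priced at $965.
Revenue = 7 × 965 = $6,755.

Total revenue: $6,755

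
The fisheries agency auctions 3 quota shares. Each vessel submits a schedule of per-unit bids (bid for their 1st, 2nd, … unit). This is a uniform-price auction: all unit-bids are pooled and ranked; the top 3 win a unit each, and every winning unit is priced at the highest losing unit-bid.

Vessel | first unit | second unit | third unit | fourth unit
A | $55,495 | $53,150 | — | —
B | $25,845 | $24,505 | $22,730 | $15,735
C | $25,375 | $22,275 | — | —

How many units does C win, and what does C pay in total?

C: 0 units, pays $0

Pooled unit-bids ranked (top 3): 55,495 (A-1), 53,150 (A-2), 25,845 (B-1)
First bid not allocated: $25,375.
C wins 0 unit(s) at $25,375 each.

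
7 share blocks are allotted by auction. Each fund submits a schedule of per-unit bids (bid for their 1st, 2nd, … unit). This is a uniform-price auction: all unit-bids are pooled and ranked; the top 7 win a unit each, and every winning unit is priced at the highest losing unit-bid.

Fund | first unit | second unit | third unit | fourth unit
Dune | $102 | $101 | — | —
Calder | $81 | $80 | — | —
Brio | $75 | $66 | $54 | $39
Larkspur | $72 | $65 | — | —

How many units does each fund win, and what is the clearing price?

All unit-bids, highest first — top 7: 102 (Dune-1), 101 (Dune-2), 81 (Calder-1), 80 (Calder-2), 75 (Brio-1), 72 (Larkspur-1), 66 (Brio-2)
First bid not allocated: $65.
Allocation: Brio 2, Calder 2, Dune 2, Larkspur 1.

Brio 2, Calder 2, Dune 2, Larkspur 1; clearing price $65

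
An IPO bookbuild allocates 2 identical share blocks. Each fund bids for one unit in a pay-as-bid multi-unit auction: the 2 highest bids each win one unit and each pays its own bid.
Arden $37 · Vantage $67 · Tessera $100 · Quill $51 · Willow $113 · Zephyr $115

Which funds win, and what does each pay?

Bids ranked high→low: 115 (Zephyr), 113 (Willow), 100 (Tessera), 67 (Vantage), …
Top 2: Zephyr, Willow.
Each winner pays its own bid: Zephyr $115, Willow $113.

Zephyr $115, Willow $113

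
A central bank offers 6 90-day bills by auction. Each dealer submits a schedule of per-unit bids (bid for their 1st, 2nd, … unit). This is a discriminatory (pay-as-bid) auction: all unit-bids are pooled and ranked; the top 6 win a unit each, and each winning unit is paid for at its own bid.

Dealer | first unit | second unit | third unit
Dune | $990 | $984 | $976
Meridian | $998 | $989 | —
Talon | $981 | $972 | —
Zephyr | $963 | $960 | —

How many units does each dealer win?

Dune 3, Meridian 2, Talon 1

All unit-bids, highest first — top 6: 998 (Meridian-1), 990 (Dune-1), 989 (Meridian-2), 984 (Dune-2), 981 (Talon-1), 976 (Dune-3)
Next rejected bid: $972 (not a price — pay-as-bid).
Allocation: Dune 3, Meridian 2, Talon 1.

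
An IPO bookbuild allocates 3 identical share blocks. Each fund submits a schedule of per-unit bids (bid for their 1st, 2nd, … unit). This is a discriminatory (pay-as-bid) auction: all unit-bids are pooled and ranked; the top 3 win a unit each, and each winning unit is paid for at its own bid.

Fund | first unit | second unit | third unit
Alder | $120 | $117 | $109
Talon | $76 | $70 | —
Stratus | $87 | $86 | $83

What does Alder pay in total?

Pooled unit-bids ranked (top 3): 120 (Alder-1), 117 (Alder-2), 109 (Alder-3)
Next rejected bid: $87 (not a price — pay-as-bid).
Alder's winning unit-bids: 120 + 117 + 109 = $346.

Alder pays $346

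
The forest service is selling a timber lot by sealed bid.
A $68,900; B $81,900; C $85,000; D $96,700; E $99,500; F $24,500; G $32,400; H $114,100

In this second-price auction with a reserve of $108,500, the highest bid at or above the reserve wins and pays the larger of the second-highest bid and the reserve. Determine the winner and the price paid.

Bids in order: 114,100 (H) > 99,500 (E) > 96,700 (D) > 85,000 (C) > 81,900 (B) > 68,900 (A) > …
Highest eligible bid: H at $114,100.
max(second-highest $99,500, reserve $108,500) = $108,500.

H pays $108,500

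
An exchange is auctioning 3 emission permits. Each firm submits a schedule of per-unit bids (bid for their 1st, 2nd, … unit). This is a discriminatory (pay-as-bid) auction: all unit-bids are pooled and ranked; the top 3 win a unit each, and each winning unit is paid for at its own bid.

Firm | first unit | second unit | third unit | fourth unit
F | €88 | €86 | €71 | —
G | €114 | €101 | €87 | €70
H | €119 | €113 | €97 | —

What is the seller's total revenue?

Merging the schedules and taking the best 3: 119 (H-1), 114 (G-1), 113 (H-2)
Next rejected bid: €101 (not a price — pay-as-bid).
Each winning unit pays its own bid.
Revenue = 119 + 114 + 113 = €346.

Total revenue: €346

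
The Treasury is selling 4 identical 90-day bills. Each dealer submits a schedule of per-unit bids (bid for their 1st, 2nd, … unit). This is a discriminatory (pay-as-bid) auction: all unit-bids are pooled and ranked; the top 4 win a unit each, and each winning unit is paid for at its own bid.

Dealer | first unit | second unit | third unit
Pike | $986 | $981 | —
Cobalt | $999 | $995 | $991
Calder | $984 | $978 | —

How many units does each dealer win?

All unit-bids, highest first — top 4: 999 (Cobalt-1), 995 (Cobalt-2), 991 (Cobalt-3), 986 (Pike-1)
Next rejected bid: $984 (not a price — pay-as-bid).
Allocation: Cobalt 3, Pike 1.

Cobalt 3, Pike 1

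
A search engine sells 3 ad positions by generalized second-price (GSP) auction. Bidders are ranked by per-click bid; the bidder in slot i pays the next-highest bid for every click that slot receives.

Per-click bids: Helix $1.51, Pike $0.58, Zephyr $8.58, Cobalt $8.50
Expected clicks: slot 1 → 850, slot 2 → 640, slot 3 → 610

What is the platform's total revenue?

Ranked by bid: $8.58 (Zephyr) > $8.50 (Cobalt) > $1.51 (Helix) > $0.58 (Pike)
Slot 1: Zephyr pays $8.50 × 850 = $7225.00
Slot 2: Cobalt pays $1.51 × 640 = $966.40
Slot 3: Helix pays $0.58 × 610 = $353.80
Total = $8545.20

Total revenue: $8545.20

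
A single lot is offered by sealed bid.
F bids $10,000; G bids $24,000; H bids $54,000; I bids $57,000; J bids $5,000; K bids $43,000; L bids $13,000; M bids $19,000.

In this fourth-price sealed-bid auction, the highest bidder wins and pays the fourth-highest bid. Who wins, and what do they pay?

I pays $24,000

Bids ranked: 57,000 (I) > 54,000 (H) > 43,000 (K) > 24,000 (G) > 19,000 (M) > 13,000 (L) > …
I wins; payment is bid #4 in the ranking = $24,000.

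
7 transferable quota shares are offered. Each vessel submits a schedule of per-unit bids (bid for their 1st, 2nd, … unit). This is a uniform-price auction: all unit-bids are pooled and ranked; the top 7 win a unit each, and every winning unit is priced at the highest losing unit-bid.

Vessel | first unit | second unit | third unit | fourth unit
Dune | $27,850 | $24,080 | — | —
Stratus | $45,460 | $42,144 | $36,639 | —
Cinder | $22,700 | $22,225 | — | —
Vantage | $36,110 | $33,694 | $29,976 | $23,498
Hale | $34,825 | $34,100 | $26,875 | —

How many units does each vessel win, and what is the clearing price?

Hale 2, Stratus 3, Vantage 2; clearing price $29,976

Pooled unit-bids ranked (top 7): 45,460 (Stratus-1), 42,144 (Stratus-2), 36,639 (Stratus-3), 36,110 (Vantage-1), 34,825 (Hale-1), 34,100 (Hale-2), 33,694 (Vantage-2)
The (k+1)-th unit-bid is $29,976.
Allocation: Hale 2, Stratus 3, Vantage 2.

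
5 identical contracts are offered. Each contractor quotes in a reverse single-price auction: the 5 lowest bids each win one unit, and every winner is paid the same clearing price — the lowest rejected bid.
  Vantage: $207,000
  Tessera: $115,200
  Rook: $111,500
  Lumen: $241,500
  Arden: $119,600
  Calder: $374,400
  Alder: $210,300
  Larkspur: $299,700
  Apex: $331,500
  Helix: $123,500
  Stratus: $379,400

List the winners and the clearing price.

Rook, Tessera, Arden, Helix, Vantage; each is paid $210,300

Bids ranked low→high: 111,500 (Rook), 115,200 (Tessera), 119,600 (Arden), 123,500 (Helix), 207,000 (Vantage), 210,300 (Alder), 241,500 (Lumen), …
Winners (5 units): Rook, Tessera, Arden, Helix, Vantage.
Clearing price = lowest rejected bid = $210,300.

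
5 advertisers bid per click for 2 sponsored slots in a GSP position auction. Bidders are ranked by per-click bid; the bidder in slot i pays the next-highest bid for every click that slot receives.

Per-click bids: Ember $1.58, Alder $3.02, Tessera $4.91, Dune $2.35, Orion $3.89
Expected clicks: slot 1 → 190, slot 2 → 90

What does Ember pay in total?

Sorting advertisers: $4.91 (Tessera) > $3.89 (Orion) > $3.02 (Alder) > …
Ember ranks below slot 2 → no slot, pays nothing.

Ember pays $0.00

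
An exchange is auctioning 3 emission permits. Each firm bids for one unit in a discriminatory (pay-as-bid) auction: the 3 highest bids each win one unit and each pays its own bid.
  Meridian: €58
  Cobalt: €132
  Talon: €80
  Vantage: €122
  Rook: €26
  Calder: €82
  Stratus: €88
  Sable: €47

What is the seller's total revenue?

Bids ranked high→low: 132 (Cobalt), 122 (Vantage), 88 (Stratus), 82 (Calder), 80 (Talon), …
The 3 highest are Cobalt, Vantage, Stratus.
Total revenue = 132 + 122 + 88 = €342.

Total revenue: €342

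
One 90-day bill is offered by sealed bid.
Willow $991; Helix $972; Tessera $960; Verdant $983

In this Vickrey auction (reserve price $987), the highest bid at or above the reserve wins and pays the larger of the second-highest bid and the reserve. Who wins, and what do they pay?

Sorting bids: 991 (Willow) > 983 (Verdant) > 972 (Helix) > 960 (Tessera)
Willow has the top bid at or above the reserve ($991).
Second-highest bid $983 is below the reserve $987, so the reserve binds → payment $987.

Willow pays $987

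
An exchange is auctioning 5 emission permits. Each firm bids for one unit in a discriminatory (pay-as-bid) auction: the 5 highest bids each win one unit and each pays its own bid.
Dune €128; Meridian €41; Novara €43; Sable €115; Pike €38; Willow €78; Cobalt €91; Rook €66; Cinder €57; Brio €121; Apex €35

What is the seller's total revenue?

Total revenue: €533

Ordering the bids: 128 (Dune), 121 (Brio), 115 (Sable), 91 (Cobalt), 78 (Willow), 66 (Rook), 57 (Cinder), …
Winners (5 units): Dune, Brio, Sable, Cobalt, Willow.
Total revenue = 128 + 121 + 115 + 91 + 78 = €533.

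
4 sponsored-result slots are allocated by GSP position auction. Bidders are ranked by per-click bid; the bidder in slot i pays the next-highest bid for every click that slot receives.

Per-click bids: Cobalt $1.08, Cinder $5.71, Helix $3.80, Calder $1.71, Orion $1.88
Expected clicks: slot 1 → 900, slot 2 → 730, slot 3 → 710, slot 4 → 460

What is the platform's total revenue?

Ranked by bid: $5.71 (Cinder) > $3.80 (Helix) > $1.88 (Orion) > $1.71 (Calder) > $1.08 (Cobalt)
Slot 1: Cinder pays $3.80 × 900 = $3420.00
Slot 2: Helix pays $1.88 × 730 = $1372.40
Slot 3: Orion pays $1.71 × 710 = $1214.10
Slot 4: Calder pays $1.08 × 460 = $496.80
Total = $6503.30

Total revenue: $6503.30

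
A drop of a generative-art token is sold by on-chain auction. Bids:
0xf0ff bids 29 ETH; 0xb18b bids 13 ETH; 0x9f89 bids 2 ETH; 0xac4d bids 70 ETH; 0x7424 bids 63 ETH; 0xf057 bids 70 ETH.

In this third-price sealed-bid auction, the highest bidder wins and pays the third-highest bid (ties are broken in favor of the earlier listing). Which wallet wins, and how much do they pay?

0xac4d pays 63 ETH

Bids in order: 70 (0xac4d) > 70 (0xf057) > 63 (0x7424) > 29 (0xf0ff) > 13 (0xb18b) > 2 (0x9f89)
0xac4d and 0xf057 tie at 70 ETH; tie-break gives it to 0xac4d.
0xac4d wins; payment is bid #3 in the ranking = 63 ETH.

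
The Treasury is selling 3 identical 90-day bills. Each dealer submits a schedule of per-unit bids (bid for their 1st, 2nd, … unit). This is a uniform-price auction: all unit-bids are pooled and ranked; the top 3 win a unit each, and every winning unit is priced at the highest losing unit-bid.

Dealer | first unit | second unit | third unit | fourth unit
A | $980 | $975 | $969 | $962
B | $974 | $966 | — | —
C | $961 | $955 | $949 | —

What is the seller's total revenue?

All unit-bids, highest first — top 3: 980 (A-1), 975 (A-2), 974 (B-1)
The (k+1)-th unit-bid is $969.
Allocation: A 2, B 1. Every unit priced at $969.
Revenue = 3 × 969 = $2,907.

Total revenue: $2,907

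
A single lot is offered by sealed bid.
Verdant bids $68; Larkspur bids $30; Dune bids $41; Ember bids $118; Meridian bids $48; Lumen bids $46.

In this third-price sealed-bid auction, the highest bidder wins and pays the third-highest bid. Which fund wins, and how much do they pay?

Bids in order: 118 (Ember) > 68 (Verdant) > 48 (Meridian) > 46 (Lumen) > 41 (Dune) > 30 (Larkspur)
Ember is highest; pays the third-highest bid, $48.

Ember pays $48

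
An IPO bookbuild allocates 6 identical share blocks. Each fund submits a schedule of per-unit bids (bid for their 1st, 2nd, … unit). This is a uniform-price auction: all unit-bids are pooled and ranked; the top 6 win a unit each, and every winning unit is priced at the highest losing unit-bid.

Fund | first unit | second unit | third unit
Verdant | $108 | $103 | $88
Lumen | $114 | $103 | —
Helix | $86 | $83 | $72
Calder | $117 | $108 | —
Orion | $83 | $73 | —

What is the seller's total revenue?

Pooled unit-bids ranked (top 6): 117 (Calder-1), 114 (Lumen-1), 108 (Verdant-1), 108 (Calder-2), 103 (Verdant-2), 103 (Lumen-2)
First bid not allocated: $88.
Allocation: Calder 2, Lumen 2, Verdant 2. Every unit priced at $88.
Revenue = 6 × 88 = $528.

Total revenue: $528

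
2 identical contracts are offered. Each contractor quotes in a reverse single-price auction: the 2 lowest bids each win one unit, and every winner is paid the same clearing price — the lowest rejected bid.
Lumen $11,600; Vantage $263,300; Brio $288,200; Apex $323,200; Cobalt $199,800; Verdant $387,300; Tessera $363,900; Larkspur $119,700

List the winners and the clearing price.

Sorting: 11,600 (Lumen), 119,700 (Larkspur), 199,800 (Cobalt), 263,300 (Vantage), …
Lowest 2: Lumen, Larkspur.
First losing bid is Cobalt's $199,800, which sets the uniform price.

Lumen, Larkspur; each is paid $199,800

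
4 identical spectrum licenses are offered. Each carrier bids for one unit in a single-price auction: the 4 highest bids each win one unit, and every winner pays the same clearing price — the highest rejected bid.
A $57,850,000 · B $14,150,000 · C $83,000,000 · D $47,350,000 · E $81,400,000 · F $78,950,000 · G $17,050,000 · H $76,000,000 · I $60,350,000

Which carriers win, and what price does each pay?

C, E, F, H; each pays $60,350,000

Bids ranked high→low: 83,000,000 (C), 81,400,000 (E), 78,950,000 (F), 76,000,000 (H), 60,350,000 (I), 57,850,000 (A), …
Top 4: C, E, F, H.
Clearing price = highest rejected bid = $60,350,000.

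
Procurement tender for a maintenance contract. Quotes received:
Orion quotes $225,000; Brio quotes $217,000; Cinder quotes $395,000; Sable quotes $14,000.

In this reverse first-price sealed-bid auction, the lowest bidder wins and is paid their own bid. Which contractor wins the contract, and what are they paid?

Sable is paid $14,000

Reverse first-price sealed-bid auction: the lowest bidder wins and is paid their own bid.
Bids ranked: 14,000 (Sable) < 217,000 (Brio) < 225,000 (Orion) < 395,000 (Cinder)
Sable is lowest → is paid own bid, $14,000.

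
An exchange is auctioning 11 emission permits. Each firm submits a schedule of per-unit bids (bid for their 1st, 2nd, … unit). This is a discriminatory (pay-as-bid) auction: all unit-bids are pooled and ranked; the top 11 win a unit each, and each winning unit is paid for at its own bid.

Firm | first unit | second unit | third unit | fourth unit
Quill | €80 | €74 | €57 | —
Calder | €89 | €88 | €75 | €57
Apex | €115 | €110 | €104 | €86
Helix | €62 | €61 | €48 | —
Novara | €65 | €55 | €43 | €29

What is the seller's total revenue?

Total revenue: €948

Pooled unit-bids ranked (top 11): 115 (Apex-1), 110 (Apex-2), 104 (Apex-3), 89 (Calder-1), 88 (Calder-2), 86 (Apex-4), 80 (Quill-1), 75 (Calder-3), 74 (Quill-2), 65 (Novara-1), 62 (Helix-1)
Next rejected bid: €61 (not a price — pay-as-bid).
Each winning unit pays its own bid.
Revenue = 115 + 110 + 104 + 89 + 88 + 86 + 80 + 75 + 74 + 65 + 62 = €948.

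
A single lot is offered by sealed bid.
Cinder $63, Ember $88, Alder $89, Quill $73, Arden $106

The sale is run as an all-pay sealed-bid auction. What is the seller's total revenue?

Bids ranked: 106 (Arden) > 89 (Alder) > 88 (Ember) > 73 (Quill) > 63 (Cinder)
Arden wins with the top bid; all bids are sunk regardless.
Every bidder forfeits their bid regardless of winning.
Revenue = 63 + 88 + 89 + 73 + 106 = $419.

Total revenue: $419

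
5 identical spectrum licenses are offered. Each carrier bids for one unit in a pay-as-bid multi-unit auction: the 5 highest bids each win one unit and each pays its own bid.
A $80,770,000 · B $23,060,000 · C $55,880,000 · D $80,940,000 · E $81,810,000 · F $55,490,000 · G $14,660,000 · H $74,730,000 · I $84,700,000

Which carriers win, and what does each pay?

Bids ranked high→low: 84,700,000 (I), 81,810,000 (E), 80,940,000 (D), 80,770,000 (A), 74,730,000 (H), 55,880,000 (C), 55,490,000 (F), …
Winners (5 units): I, E, D, A, H.
Each winner pays its own bid: I $84,700,000, E $81,810,000, D $80,940,000, A $80,770,000, H $74,730,000.

I $84,700,000, E $81,810,000, D $80,940,000, A $80,770,000, H $74,730,000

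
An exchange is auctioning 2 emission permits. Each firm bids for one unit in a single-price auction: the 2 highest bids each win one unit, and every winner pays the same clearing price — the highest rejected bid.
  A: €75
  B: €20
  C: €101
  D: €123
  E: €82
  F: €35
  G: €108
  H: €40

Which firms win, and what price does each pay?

D, G; each pays €101

Bids ranked high→low: 123 (D), 108 (G), 101 (C), 82 (E), …
Top 2: D, G.
Highest unsuccessful bid: €101 → clearing price.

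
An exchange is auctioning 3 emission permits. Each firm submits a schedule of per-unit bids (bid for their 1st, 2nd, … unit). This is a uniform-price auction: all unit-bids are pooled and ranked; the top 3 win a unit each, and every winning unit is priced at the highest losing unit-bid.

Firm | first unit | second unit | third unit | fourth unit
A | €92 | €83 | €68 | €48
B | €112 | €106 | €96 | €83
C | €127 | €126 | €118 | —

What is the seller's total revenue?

Total revenue: €336

Pooled unit-bids ranked (top 3): 127 (C-1), 126 (C-2), 118 (C-3)
The (k+1)-th unit-bid is €112.
Allocation: C 3. Every unit priced at €112.
Revenue = 3 × 112 = €336.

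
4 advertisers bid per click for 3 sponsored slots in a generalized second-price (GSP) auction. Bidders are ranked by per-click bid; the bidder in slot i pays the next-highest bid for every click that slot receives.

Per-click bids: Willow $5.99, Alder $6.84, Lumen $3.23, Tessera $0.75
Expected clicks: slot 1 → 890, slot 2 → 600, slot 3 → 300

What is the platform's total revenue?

Per-click bids in order: $6.84 (Alder) > $5.99 (Willow) > $3.23 (Lumen) > $0.75 (Tessera)
Slot 1: Alder pays $5.99 × 890 = $5331.10
Slot 2: Willow pays $3.23 × 600 = $1938.00
Slot 3: Lumen pays $0.75 × 300 = $225.00
Total = $7494.10

Total revenue: $7494.10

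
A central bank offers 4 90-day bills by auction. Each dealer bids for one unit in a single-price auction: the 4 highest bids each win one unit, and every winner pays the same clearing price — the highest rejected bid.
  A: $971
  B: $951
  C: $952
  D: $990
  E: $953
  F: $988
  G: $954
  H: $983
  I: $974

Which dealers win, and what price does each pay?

Ordering the bids: 990 (D), 988 (F), 983 (H), 974 (I), 971 (A), 954 (G), …
Top 4: D, F, H, I.
First losing bid is A's $971, which sets the uniform price.

D, F, H, I; each pays $971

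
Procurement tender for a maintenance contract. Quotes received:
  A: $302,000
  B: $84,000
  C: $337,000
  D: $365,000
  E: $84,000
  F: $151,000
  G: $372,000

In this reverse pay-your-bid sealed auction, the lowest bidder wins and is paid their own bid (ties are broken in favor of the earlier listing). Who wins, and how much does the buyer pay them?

B is paid $84,000

Reverse pay-your-bid sealed auction: the lowest bidder wins and is paid their own bid.
Bids in order: 84,000 (B) < 84,000 (E) < 151,000 (F) < 302,000 (A) < 337,000 (C) < 365,000 (D) < …
Tie at $84,000 → B wins by tie-break.
First-price: B is paid what they bid, $84,000.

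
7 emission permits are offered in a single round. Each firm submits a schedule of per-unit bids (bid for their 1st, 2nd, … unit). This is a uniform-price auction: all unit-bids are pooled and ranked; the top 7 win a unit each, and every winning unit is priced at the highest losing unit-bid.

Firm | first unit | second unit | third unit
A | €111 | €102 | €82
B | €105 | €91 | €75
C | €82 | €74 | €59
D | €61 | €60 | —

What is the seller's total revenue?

All unit-bids, highest first — top 7: 111 (A-1), 105 (B-1), 102 (A-2), 91 (B-2), 82 (A-3), 82 (C-1), 75 (B-3)
The (k+1)-th unit-bid is €74.
Allocation: A 3, B 3, C 1. Every unit priced at €74.
Revenue = 7 × 74 = €518.

Total revenue: €518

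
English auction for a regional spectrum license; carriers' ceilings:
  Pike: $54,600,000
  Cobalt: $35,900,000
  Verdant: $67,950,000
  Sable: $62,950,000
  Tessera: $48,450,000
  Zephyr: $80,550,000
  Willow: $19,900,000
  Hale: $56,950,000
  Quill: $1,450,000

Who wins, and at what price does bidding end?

Sorting limits: 80,550,000 (Zephyr) > 67,950,000 (Verdant) > 62,950,000 (Sable) > 56,950,000 (Hale) > 54,600,000 (Pike) > 48,450,000 (Tessera) > …
Once the price passes $67,950,000, only Zephyr is left; the hammer falls at Verdant's limit of $67,950,000.

Zephyr wins at $67,950,000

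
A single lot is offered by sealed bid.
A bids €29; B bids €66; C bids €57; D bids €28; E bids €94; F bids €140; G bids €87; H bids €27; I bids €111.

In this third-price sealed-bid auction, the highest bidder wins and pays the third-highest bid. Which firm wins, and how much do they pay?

Sorting bids: 140 (F) > 111 (I) > 94 (E) > 87 (G) > 66 (B) > 57 (C) > …
F wins; payment is bid #3 in the ranking = €94.

F pays €94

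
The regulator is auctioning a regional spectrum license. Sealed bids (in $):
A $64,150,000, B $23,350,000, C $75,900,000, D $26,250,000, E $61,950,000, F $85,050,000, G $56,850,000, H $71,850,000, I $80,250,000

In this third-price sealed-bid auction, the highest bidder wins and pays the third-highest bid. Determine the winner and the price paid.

Rule: the highest bidder wins and pays the third-highest bid.
Bids ranked: 85,050,000 (F) > 80,250,000 (I) > 75,900,000 (C) > 71,850,000 (H) > 64,150,000 (A) > 61,950,000 (E) > …
F wins; payment is bid #3 in the ranking = $75,900,000.

F pays $75,900,000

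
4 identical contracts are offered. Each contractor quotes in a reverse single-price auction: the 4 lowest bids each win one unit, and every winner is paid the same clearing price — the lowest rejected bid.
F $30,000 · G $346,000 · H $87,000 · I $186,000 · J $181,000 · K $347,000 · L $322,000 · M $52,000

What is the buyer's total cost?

Bids ranked low→high: 30,000 (F), 52,000 (M), 87,000 (H), 181,000 (J), 186,000 (I), 322,000 (L), …
Lowest 4: F, M, H, J.
Clearing price = lowest rejected bid = $186,000.
Total cost = 4 × $186,000 = $744,000.

Total cost: $744,000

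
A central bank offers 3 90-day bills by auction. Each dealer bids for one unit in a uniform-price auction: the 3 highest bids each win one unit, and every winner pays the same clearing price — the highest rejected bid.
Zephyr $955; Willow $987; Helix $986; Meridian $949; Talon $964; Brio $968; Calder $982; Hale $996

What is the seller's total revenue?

Sorting: 996 (Hale), 987 (Willow), 986 (Helix), 982 (Calder), 968 (Brio), …
The 3 highest are Hale, Willow, Helix.
Highest unsuccessful bid: $982 → clearing price.
Total revenue = 3 × $982 = $2,946.

Total revenue: $2,946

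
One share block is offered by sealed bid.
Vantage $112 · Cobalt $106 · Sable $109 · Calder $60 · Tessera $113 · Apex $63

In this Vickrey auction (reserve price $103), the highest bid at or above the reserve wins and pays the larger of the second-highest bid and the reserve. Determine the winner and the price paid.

Vickrey auction (reserve price $103): the highest bid at or above the reserve wins and pays the larger of the second-highest bid and the reserve.
Sorting bids: 113 (Tessera) > 112 (Vantage) > 109 (Sable) > 106 (Cobalt) > 63 (Apex) > 60 (Calder)
Tessera has the top bid at or above the reserve ($113).
Second-highest bid $112 exceeds the reserve $103 → payment $112.

Tessera pays $112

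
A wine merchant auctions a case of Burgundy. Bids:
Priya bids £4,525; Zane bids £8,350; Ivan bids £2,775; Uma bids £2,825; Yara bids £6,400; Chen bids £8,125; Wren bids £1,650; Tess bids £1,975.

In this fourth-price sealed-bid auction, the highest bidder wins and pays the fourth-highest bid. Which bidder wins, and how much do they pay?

Zane pays £4,525

Sorting bids: 8,350 (Zane) > 8,125 (Chen) > 6,400 (Yara) > 4,525 (Priya) > 2,825 (Uma) > 2,775 (Ivan) > …
Zane wins; payment is bid #4 in the ranking = £4,525.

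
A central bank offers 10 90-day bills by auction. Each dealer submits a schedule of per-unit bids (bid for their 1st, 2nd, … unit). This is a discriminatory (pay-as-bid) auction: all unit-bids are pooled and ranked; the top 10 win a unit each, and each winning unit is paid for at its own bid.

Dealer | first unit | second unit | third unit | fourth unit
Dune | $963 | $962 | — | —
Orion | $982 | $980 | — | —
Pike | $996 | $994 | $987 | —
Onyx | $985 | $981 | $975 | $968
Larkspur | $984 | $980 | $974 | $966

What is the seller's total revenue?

Total revenue: $9,844

All unit-bids, highest first — top 10: 996 (Pike-1), 994 (Pike-2), 987 (Pike-3), 985 (Onyx-1), 984 (Larkspur-1), 982 (Orion-1), 981 (Onyx-2), 980 (Orion-2), 980 (Larkspur-2), 975 (Onyx-3)
Next rejected bid: $974 (not a price — pay-as-bid).
Each winning unit pays its own bid.
Revenue = 996 + 994 + 987 + 985 + 984 + 982 + 981 + 980 + 980 + 975 = $9,844.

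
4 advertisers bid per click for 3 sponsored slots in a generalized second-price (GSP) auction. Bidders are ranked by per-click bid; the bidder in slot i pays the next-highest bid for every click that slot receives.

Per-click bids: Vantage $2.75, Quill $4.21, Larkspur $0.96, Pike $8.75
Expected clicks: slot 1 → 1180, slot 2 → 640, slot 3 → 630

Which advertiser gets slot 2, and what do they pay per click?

Per-click bids in order: $8.75 (Pike) > $4.21 (Quill) > $2.75 (Vantage) > $0.96 (Larkspur)
Slot 2 goes to the second-ranked bidder, Quill, who pays the next bid down: $2.75/click.

Quill; $2.75 per click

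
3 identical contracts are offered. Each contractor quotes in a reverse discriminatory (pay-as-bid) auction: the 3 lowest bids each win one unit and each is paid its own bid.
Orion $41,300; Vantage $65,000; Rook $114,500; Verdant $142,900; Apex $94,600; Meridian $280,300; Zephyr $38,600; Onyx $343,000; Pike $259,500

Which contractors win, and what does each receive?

Bids ranked low→high: 38,600 (Zephyr), 41,300 (Orion), 65,000 (Vantage), 94,600 (Apex), 114,500 (Rook), …
The 3 lowest are Zephyr, Orion, Vantage.
Each winner is paid its own bid: Zephyr $38,600, Orion $41,300, Vantage $65,000.

Zephyr $38,600, Orion $41,300, Vantage $65,000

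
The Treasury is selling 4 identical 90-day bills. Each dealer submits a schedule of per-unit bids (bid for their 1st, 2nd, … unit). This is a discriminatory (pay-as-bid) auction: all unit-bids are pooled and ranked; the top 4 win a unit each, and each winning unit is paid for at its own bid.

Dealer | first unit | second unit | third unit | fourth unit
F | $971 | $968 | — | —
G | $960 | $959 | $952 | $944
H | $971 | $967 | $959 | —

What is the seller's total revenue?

Total revenue: $3,877

Merging the schedules and taking the best 4: 971 (F-1), 971 (H-1), 968 (F-2), 967 (H-2)
Next rejected bid: $960 (not a price — pay-as-bid).
Each winning unit pays its own bid.
Revenue = 971 + 971 + 968 + 967 = $3,877.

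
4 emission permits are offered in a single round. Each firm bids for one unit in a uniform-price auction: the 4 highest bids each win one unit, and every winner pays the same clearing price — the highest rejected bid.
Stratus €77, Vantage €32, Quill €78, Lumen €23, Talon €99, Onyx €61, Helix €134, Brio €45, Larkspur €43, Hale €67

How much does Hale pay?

Hale pays €0

Ordering the bids: 134 (Helix), 99 (Talon), 78 (Quill), 77 (Stratus), 67 (Hale), 61 (Onyx), …
The 4 highest are Helix, Talon, Quill, Stratus.
Clearing price = highest rejected bid = €67.
Hale does not win → pays €0.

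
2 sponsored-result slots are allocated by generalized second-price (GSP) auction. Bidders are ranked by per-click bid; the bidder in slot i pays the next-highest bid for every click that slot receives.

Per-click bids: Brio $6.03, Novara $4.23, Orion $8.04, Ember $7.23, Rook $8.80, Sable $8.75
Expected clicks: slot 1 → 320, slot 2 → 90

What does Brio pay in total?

Sorting advertisers: $8.80 (Rook) > $8.75 (Sable) > $8.04 (Orion) > …
Brio ranks below slot 2 → no slot, pays nothing.

Brio pays $0.00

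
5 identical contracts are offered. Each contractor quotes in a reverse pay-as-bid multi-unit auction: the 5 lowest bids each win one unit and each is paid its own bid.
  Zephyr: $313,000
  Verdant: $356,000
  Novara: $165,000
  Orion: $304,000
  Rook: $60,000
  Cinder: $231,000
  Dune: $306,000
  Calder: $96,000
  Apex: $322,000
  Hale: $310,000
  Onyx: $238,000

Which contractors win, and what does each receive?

Bids ranked low→high: 60,000 (Rook), 96,000 (Calder), 165,000 (Novara), 231,000 (Cinder), 238,000 (Onyx), 304,000 (Orion), 306,000 (Dune), …
The 5 lowest are Rook, Calder, Novara, Cinder, Onyx.
Each winner is paid its own bid: Rook $60,000, Calder $96,000, Novara $165,000, Cinder $231,000, Onyx $238,000.

Rook $60,000, Calder $96,000, Novara $165,000, Cinder $231,000, Onyx $238,000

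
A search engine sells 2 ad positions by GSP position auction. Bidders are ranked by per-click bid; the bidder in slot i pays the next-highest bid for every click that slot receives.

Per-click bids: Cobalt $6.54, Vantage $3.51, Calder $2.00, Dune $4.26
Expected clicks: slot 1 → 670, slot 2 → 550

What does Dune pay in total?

Dune pays $1930.50

Sorting advertisers: $6.54 (Cobalt) > $4.26 (Dune) > $3.51 (Vantage) > …
Dune holds slot 2 → pays next bid $3.51 × 550 clicks = $1930.50.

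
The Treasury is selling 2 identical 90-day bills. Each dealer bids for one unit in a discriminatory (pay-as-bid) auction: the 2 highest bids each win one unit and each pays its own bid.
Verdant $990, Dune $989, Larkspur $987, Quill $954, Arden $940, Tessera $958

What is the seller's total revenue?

Total revenue: $1,979

Bids ranked high→low: 990 (Verdant), 989 (Dune), 987 (Larkspur), 958 (Tessera), …
Winners (2 units): Verdant, Dune.
Total revenue = 990 + 989 = $1,979.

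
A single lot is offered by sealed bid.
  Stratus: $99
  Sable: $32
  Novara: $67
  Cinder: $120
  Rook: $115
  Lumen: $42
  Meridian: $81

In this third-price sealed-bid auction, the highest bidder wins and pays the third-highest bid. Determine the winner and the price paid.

Cinder pays $99

Bids ranked: 120 (Cinder) > 115 (Rook) > 99 (Stratus) > 81 (Meridian) > 67 (Novara) > 42 (Lumen) > …
Cinder wins; payment is bid #3 in the ranking = $99.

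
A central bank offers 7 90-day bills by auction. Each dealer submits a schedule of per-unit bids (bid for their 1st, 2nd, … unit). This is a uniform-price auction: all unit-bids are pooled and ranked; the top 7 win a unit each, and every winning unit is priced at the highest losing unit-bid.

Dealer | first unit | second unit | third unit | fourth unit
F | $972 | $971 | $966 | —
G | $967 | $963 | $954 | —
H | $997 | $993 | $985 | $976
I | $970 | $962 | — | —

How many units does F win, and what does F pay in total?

Merging the schedules and taking the best 7: 997 (H-1), 993 (H-2), 985 (H-3), 976 (H-4), 972 (F-1), 971 (F-2), 970 (I-1)
Highest rejected unit-bid = $967.
F wins 2 unit(s) at $967 each.

F: 2 units, pays $1,934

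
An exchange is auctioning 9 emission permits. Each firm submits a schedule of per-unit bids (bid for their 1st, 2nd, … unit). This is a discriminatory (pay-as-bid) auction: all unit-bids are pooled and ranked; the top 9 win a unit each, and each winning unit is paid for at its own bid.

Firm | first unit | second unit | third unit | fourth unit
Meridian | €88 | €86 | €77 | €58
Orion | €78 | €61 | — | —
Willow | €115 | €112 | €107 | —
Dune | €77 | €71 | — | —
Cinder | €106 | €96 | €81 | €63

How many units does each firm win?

All unit-bids, highest first — top 9: 115 (Willow-1), 112 (Willow-2), 107 (Willow-3), 106 (Cinder-1), 96 (Cinder-2), 88 (Meridian-1), 86 (Meridian-2), 81 (Cinder-3), 78 (Orion-1)
Next rejected bid: €77 (not a price — pay-as-bid).
Allocation: Cinder 3, Meridian 2, Orion 1, Willow 3.

Cinder 3, Meridian 2, Orion 1, Willow 3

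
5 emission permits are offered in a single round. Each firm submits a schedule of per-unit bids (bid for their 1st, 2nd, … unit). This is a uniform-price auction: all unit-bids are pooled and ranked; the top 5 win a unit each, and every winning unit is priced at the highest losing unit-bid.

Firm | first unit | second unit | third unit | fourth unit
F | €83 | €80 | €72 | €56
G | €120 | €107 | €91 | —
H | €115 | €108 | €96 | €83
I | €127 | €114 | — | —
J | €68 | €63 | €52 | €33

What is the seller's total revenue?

Total revenue: €535

All unit-bids, highest first — top 5: 127 (I-1), 120 (G-1), 115 (H-1), 114 (I-2), 108 (H-2)
Highest rejected unit-bid = €107.
Allocation: G 1, H 2, I 2. Every unit priced at €107.
Revenue = 5 × 107 = €535.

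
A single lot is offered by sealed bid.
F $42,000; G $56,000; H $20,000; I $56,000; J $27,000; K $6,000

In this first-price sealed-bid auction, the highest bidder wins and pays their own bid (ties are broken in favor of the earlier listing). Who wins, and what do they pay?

G pays $56,000

Bids in order: 56,000 (G) > 56,000 (I) > 42,000 (F) > 27,000 (J) > 20,000 (H) > 6,000 (K)
Tie at $56,000 → G wins by tie-break.
G is highest → pays own bid, $56,000.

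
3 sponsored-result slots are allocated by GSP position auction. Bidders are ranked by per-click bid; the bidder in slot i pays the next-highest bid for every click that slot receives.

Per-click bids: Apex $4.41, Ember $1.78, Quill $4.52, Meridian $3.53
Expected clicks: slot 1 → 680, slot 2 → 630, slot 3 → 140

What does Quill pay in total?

Ranked by bid: $4.52 (Quill) > $4.41 (Apex) > $3.53 (Meridian) > $1.78 (Ember)
Quill holds slot 1 → pays next bid $4.41 × 680 clicks = $2998.80.

Quill pays $2998.80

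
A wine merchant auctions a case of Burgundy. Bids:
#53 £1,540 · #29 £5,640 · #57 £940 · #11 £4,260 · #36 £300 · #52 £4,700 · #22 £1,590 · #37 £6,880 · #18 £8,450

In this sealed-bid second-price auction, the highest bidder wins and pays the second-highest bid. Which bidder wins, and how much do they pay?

Sorting bids: 8,450 (#18) > 6,880 (#37) > 5,640 (#29) > 4,700 (#52) > 4,260 (#11) > 1,590 (#22) > …
#18 is highest; pays the second-highest bid, £6,880.

#18 pays £6,880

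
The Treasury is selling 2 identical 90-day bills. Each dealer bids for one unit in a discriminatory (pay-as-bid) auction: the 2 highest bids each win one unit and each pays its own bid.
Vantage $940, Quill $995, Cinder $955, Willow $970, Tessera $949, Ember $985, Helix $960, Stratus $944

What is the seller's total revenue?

Sorting: 995 (Quill), 985 (Ember), 970 (Willow), 960 (Helix), …
The 2 highest are Quill, Ember.
Total revenue = 995 + 985 = $1,980.

Total revenue: $1,980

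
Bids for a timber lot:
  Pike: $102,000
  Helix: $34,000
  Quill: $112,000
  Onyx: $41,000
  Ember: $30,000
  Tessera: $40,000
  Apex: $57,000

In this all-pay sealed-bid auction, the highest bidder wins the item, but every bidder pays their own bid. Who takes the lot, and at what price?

Quill pays $112,000

All-pay sealed-bid auction: the highest bidder wins the item, but every bidder pays their own bid.
Sorting bids: 112,000 (Quill) > 102,000 (Pike) > 57,000 (Apex) > 41,000 (Onyx) > 40,000 (Tessera) > 34,000 (Helix) > …
Quill is highest and takes the item; every bidder forfeits their bid.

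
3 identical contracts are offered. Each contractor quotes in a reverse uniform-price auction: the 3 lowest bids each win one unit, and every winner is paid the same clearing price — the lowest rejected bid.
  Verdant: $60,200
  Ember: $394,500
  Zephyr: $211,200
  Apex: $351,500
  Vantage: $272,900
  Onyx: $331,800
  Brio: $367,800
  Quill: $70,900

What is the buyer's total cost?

Bids ranked low→high: 60,200 (Verdant), 70,900 (Quill), 211,200 (Zephyr), 272,900 (Vantage), 331,800 (Onyx), …
Winners (3 units): Verdant, Quill, Zephyr.
Clearing price = lowest rejected bid = $272,900.
Total cost = 3 × $272,900 = $818,700.

Total cost: $818,700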